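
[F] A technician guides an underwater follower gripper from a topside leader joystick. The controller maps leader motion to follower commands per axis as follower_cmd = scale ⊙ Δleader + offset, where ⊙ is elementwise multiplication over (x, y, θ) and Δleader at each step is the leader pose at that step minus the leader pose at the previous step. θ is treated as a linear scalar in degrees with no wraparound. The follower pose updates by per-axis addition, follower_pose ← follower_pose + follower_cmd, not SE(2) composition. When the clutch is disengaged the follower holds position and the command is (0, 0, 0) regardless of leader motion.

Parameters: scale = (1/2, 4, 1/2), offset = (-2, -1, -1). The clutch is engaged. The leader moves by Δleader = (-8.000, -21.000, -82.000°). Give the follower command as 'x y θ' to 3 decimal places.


axis x: 1/2·-8.000 + -2 = -6.000
axis y: 4·-21.000 + -1 = -85.000
axis θ: 1/2·-82.000 + -1 = -42.000

-6.000 -85.000 -42.000


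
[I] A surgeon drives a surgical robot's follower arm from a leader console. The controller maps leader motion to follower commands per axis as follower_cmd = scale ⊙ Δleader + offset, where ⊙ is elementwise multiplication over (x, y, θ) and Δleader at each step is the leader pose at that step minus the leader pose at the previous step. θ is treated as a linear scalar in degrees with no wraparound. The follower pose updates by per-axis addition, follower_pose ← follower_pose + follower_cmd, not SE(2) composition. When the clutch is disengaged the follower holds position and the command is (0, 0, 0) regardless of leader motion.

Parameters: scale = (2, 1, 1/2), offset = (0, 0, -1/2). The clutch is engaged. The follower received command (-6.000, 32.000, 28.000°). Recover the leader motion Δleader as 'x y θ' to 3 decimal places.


-3.000 32.000 57.000

axis x: (-6.000 − 0) / (2) = -3.000
axis y: (32.000 − 0) / (1) = 32.000
axis θ: (28.000 − -1/2) / (1/2) = 57.000


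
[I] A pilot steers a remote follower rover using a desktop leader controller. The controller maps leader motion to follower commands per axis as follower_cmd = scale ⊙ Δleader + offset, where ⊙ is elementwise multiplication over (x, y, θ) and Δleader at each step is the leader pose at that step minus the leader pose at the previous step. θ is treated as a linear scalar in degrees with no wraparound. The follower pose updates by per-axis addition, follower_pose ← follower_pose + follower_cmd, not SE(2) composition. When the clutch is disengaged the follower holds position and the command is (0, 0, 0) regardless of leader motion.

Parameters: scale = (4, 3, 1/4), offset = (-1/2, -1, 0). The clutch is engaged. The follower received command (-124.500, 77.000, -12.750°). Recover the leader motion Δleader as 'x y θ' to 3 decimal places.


-31.000 26.000 -51.000

axis x: (-124.500 − -1/2) / (4) = -31.000
axis y: (77.000 − -1) / (3) = 26.000
axis θ: (-12.750 − 0) / (1/4) = -51.000


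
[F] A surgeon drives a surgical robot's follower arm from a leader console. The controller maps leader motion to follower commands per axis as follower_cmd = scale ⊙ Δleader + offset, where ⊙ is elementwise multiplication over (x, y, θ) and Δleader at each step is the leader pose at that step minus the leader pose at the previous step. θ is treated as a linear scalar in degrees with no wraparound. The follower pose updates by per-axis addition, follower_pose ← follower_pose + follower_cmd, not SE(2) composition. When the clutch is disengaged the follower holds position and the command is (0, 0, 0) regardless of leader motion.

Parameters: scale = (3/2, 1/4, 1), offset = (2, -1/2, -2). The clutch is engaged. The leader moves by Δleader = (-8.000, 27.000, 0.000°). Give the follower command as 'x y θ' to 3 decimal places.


-10.000 6.250 -2.000

axis x: 3/2·-8.000 + 2 = -10.000
axis y: 1/4·27.000 + -1/2 = 6.250
axis θ: 1·0.000 + -2 = -2.000


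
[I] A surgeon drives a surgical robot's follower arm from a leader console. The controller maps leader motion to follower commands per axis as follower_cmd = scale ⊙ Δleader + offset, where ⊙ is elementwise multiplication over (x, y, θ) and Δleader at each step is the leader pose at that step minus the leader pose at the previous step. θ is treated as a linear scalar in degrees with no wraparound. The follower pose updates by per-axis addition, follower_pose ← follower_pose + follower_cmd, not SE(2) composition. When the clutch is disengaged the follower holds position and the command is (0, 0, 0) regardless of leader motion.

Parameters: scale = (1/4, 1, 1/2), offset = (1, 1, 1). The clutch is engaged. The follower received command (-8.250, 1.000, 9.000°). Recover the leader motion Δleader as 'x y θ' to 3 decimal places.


axis x: (-8.250 − 1) / (1/4) = -37.000
axis y: (1.000 − 1) / (1) = 0.000
axis θ: (9.000 − 1) / (1/2) = 16.000

-37.000 0.000 16.000


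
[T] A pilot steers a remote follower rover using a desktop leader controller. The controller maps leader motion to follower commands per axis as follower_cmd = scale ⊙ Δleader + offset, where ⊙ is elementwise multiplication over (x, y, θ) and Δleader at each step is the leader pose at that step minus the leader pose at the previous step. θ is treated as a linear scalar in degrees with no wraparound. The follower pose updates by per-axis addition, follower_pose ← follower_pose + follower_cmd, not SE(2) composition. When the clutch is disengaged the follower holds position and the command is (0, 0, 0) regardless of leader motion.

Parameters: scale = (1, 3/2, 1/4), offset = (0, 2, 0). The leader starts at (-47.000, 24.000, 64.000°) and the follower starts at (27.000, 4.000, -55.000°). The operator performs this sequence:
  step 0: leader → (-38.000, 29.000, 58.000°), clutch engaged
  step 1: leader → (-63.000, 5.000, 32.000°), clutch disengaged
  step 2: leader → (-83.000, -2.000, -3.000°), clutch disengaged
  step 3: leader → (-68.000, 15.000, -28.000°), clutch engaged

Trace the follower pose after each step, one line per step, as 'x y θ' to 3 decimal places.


step 0: Δleader=(9.000, 5.000, -6.000°), engaged; cmd=(9.000, 9.500, -1.500°) → follower=(36.000, 13.500, -56.500°)
step 1: Δleader=(-25.000, -24.000, -26.000°), disengaged; cmd=(0,0,0) → follower holds at (36.000, 13.500, -56.500°)
step 2: Δleader=(-20.000, -7.000, -35.000°), disengaged; cmd=(0,0,0) → follower holds at (36.000, 13.500, -56.500°)
step 3: Δleader=(15.000, 17.000, -25.000°), engaged; cmd=(15.000, 27.500, -6.250°) → follower=(51.000, 41.000, -62.750°)

36.000 13.500 -56.500
36.000 13.500 -56.500
36.000 13.500 -56.500
51.000 41.000 -62.750


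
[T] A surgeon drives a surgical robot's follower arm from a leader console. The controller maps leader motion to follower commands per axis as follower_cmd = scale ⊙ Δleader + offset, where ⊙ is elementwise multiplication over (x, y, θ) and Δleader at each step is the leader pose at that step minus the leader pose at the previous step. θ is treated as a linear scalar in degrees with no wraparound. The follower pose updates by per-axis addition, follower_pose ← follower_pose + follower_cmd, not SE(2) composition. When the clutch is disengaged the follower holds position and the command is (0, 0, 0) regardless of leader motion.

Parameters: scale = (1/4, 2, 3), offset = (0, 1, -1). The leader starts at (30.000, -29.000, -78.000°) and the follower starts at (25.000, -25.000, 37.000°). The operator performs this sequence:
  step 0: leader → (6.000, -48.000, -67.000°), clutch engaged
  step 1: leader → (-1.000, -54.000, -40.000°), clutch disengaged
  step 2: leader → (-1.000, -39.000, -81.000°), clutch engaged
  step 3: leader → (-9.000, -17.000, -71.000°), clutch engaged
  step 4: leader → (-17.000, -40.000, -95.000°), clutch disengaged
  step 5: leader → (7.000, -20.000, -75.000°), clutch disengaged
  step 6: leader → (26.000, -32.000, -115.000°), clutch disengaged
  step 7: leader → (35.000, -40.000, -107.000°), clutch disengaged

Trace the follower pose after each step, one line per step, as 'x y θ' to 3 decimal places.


19.000 -62.000 69.000
19.000 -62.000 69.000
19.000 -31.000 -55.000
17.000 14.000 -26.000
17.000 14.000 -26.000
17.000 14.000 -26.000
17.000 14.000 -26.000
17.000 14.000 -26.000

step 0: Δleader=(-24.000, -19.000, 11.000°), engaged; cmd=(-6.000, -37.000, 32.000°) → follower=(19.000, -62.000, 69.000°)
step 1: Δleader=(-7.000, -6.000, 27.000°), disengaged; cmd=(0,0,0) → follower holds at (19.000, -62.000, 69.000°)
step 2: Δleader=(0.000, 15.000, -41.000°), engaged; cmd=(0.000, 31.000, -124.000°) → follower=(19.000, -31.000, -55.000°)
step 3: Δleader=(-8.000, 22.000, 10.000°), engaged; cmd=(-2.000, 45.000, 29.000°) → follower=(17.000, 14.000, -26.000°)
step 4: Δleader=(-8.000, -23.000, -24.000°), disengaged; cmd=(0,0,0) → follower holds at (17.000, 14.000, -26.000°)
step 5: Δleader=(24.000, 20.000, 20.000°), disengaged; cmd=(0,0,0) → follower holds at (17.000, 14.000, -26.000°)
step 6: Δleader=(19.000, -12.000, -40.000°), disengaged; cmd=(0,0,0) → follower holds at (17.000, 14.000, -26.000°)
step 7: Δleader=(9.000, -8.000, 8.000°), disengaged; cmd=(0,0,0) → follower holds at (17.000, 14.000, -26.000°)


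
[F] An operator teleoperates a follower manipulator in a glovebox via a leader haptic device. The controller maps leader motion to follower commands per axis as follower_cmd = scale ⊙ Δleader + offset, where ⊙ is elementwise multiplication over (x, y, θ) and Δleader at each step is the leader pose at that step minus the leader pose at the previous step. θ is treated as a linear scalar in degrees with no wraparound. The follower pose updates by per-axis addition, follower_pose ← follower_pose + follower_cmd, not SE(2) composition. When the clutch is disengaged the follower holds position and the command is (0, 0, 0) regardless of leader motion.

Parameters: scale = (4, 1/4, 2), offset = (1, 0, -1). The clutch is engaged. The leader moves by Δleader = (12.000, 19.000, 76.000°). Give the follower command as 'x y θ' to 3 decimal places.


49.000 4.750 151.000

axis x: 4·12.000 + 1 = 49.000
axis y: 1/4·19.000 + 0 = 4.750
axis θ: 2·76.000 + -1 = 151.000


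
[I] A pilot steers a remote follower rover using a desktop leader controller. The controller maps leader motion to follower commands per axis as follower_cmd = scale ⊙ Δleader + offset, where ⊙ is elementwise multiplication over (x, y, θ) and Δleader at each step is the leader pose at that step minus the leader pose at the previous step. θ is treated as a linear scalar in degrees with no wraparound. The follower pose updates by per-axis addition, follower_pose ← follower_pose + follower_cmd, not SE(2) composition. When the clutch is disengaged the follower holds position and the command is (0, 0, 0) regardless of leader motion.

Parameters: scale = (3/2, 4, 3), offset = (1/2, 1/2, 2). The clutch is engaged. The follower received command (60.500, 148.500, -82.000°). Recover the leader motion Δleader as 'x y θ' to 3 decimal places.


axis x: (60.500 − 1/2) / (3/2) = 40.000
axis y: (148.500 − 1/2) / (4) = 37.000
axis θ: (-82.000 − 2) / (3) = -28.000

40.000 37.000 -28.000


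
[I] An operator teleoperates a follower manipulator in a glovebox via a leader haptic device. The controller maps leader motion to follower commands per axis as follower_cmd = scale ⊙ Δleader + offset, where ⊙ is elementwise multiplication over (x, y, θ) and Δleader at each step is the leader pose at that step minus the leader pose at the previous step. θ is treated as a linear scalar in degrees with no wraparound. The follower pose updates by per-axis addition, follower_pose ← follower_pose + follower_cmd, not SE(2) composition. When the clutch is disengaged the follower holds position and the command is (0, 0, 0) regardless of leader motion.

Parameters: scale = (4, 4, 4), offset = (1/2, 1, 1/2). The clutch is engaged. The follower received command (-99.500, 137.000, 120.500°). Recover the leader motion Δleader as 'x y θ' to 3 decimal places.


-25.000 34.000 30.000

axis x: (-99.500 − 1/2) / (4) = -25.000
axis y: (137.000 − 1) / (4) = 34.000
axis θ: (120.500 − 1/2) / (4) = 30.000


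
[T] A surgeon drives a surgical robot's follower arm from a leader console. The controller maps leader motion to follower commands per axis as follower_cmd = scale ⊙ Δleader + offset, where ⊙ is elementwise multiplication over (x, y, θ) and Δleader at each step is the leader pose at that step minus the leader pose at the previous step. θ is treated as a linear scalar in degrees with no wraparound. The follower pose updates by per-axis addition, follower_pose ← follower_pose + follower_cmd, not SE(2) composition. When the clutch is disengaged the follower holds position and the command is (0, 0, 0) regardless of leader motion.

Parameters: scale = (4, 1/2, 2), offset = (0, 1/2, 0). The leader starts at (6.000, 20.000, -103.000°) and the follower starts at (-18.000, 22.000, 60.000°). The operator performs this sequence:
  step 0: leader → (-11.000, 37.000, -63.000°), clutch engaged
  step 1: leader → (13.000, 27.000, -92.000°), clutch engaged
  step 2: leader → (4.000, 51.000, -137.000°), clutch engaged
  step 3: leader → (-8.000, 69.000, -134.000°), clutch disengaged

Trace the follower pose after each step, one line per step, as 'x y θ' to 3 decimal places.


-86.000 31.000 140.000
10.000 26.500 82.000
-26.000 39.000 -8.000
-26.000 39.000 -8.000

step 0: Δleader=(-17.000, 17.000, 40.000°), engaged; cmd=(-68.000, 9.000, 80.000°) → follower=(-86.000, 31.000, 140.000°)
step 1: Δleader=(24.000, -10.000, -29.000°), engaged; cmd=(96.000, -4.500, -58.000°) → follower=(10.000, 26.500, 82.000°)
step 2: Δleader=(-9.000, 24.000, -45.000°), engaged; cmd=(-36.000, 12.500, -90.000°) → follower=(-26.000, 39.000, -8.000°)
step 3: Δleader=(-12.000, 18.000, 3.000°), disengaged; cmd=(0,0,0) → follower holds at (-26.000, 39.000, -8.000°)


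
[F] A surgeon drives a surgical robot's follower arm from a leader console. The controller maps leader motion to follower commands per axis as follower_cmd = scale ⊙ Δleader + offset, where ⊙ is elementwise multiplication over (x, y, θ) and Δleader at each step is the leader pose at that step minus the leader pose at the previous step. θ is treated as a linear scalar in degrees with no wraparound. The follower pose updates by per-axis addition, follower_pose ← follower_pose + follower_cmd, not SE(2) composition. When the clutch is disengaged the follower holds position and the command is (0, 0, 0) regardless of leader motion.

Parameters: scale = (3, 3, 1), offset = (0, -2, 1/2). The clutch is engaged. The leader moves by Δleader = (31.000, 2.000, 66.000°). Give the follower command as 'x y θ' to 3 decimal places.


axis x: 3·31.000 + 0 = 93.000
axis y: 3·2.000 + -2 = 4.000
axis θ: 1·66.000 + 1/2 = 66.500

93.000 4.000 66.500


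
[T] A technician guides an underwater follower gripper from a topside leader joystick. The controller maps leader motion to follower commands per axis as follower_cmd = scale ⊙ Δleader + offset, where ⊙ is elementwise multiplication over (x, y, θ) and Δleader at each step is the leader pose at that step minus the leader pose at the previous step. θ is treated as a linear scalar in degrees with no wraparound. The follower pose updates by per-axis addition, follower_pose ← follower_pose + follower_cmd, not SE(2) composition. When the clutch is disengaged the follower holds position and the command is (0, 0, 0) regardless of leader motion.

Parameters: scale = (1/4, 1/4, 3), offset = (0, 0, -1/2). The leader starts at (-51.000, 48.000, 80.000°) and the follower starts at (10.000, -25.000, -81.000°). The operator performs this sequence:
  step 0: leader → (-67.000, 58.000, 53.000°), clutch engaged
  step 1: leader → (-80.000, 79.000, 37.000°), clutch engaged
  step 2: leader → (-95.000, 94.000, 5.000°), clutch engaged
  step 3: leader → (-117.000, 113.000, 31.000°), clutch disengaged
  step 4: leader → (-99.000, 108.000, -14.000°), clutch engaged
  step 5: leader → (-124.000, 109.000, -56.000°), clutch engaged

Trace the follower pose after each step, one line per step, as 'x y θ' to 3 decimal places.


step 0: Δleader=(-16.000, 10.000, -27.000°), engaged; cmd=(-4.000, 2.500, -81.500°) → follower=(6.000, -22.500, -162.500°)
step 1: Δleader=(-13.000, 21.000, -16.000°), engaged; cmd=(-3.250, 5.250, -48.500°) → follower=(2.750, -17.250, -211.000°)
step 2: Δleader=(-15.000, 15.000, -32.000°), engaged; cmd=(-3.750, 3.750, -96.500°) → follower=(-1.000, -13.500, -307.500°)
step 3: Δleader=(-22.000, 19.000, 26.000°), disengaged; cmd=(0,0,0) → follower holds at (-1.000, -13.500, -307.500°)
step 4: Δleader=(18.000, -5.000, -45.000°), engaged; cmd=(4.500, -1.250, -135.500°) → follower=(3.500, -14.750, -443.000°)
step 5: Δleader=(-25.000, 1.000, -42.000°), engaged; cmd=(-6.250, 0.250, -126.500°) → follower=(-2.750, -14.500, -569.500°)

6.000 -22.500 -162.500
2.750 -17.250 -211.000
-1.000 -13.500 -307.500
-1.000 -13.500 -307.500
3.500 -14.750 -443.000
-2.750 -14.500 -569.500


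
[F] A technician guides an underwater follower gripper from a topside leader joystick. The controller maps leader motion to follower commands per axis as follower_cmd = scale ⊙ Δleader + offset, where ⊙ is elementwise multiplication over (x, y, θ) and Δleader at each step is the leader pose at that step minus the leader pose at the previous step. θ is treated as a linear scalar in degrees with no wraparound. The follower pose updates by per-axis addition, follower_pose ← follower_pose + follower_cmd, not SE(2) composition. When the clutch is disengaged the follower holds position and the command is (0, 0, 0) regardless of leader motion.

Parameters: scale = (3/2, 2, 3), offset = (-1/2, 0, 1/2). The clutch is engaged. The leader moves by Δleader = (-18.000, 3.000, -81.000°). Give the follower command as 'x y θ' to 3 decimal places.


-27.500 6.000 -242.500

axis x: 3/2·-18.000 + -1/2 = -27.500
axis y: 2·3.000 + 0 = 6.000
axis θ: 3·-81.000 + 1/2 = -242.500


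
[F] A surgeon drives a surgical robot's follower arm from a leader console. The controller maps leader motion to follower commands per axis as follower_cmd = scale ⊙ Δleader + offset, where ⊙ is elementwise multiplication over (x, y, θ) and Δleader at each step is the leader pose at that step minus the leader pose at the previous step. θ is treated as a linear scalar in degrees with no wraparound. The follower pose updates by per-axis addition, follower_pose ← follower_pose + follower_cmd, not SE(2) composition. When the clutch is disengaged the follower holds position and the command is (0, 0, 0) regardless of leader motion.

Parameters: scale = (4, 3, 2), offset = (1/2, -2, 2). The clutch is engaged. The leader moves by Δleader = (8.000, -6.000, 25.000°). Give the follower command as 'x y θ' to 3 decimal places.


axis x: 4·8.000 + 1/2 = 32.500
axis y: 3·-6.000 + -2 = -20.000
axis θ: 2·25.000 + 2 = 52.000

32.500 -20.000 52.000


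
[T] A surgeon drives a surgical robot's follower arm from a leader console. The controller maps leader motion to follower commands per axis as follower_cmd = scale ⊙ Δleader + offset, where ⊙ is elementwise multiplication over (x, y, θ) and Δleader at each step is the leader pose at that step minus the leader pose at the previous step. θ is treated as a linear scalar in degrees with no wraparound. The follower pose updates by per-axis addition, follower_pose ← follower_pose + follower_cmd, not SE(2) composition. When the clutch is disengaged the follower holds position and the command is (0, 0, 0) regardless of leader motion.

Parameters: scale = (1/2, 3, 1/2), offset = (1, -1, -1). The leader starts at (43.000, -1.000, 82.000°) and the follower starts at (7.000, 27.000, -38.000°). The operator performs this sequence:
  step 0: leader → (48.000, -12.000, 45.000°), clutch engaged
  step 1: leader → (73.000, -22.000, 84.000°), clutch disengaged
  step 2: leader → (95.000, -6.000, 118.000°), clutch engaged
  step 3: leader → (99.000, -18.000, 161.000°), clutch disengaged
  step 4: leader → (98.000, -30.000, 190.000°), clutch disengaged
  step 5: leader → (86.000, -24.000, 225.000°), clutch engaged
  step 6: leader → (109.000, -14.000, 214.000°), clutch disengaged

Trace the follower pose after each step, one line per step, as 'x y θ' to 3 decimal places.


10.500 -7.000 -57.500
10.500 -7.000 -57.500
22.500 40.000 -41.500
22.500 40.000 -41.500
22.500 40.000 -41.500
17.500 57.000 -25.000
17.500 57.000 -25.000

step 0: Δleader=(5.000, -11.000, -37.000°), engaged; cmd=(3.500, -34.000, -19.500°) → follower=(10.500, -7.000, -57.500°)
step 1: Δleader=(25.000, -10.000, 39.000°), disengaged; cmd=(0,0,0) → follower holds at (10.500, -7.000, -57.500°)
step 2: Δleader=(22.000, 16.000, 34.000°), engaged; cmd=(12.000, 47.000, 16.000°) → follower=(22.500, 40.000, -41.500°)
step 3: Δleader=(4.000, -12.000, 43.000°), disengaged; cmd=(0,0,0) → follower holds at (22.500, 40.000, -41.500°)
step 4: Δleader=(-1.000, -12.000, 29.000°), disengaged; cmd=(0,0,0) → follower holds at (22.500, 40.000, -41.500°)
step 5: Δleader=(-12.000, 6.000, 35.000°), engaged; cmd=(-5.000, 17.000, 16.500°) → follower=(17.500, 57.000, -25.000°)
step 6: Δleader=(23.000, 10.000, -11.000°), disengaged; cmd=(0,0,0) → follower holds at (17.500, 57.000, -25.000°)


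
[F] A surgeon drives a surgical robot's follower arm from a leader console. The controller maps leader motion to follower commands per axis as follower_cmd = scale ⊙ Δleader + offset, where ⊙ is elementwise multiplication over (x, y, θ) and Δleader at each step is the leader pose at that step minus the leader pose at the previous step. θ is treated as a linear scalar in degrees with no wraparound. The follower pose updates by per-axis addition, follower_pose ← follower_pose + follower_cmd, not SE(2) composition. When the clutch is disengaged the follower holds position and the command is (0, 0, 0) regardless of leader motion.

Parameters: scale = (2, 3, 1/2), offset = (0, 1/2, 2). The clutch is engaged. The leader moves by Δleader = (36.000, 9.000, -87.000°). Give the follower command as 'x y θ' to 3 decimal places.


axis x: 2·36.000 + 0 = 72.000
axis y: 3·9.000 + 1/2 = 27.500
axis θ: 1/2·-87.000 + 2 = -41.500

72.000 27.500 -41.500


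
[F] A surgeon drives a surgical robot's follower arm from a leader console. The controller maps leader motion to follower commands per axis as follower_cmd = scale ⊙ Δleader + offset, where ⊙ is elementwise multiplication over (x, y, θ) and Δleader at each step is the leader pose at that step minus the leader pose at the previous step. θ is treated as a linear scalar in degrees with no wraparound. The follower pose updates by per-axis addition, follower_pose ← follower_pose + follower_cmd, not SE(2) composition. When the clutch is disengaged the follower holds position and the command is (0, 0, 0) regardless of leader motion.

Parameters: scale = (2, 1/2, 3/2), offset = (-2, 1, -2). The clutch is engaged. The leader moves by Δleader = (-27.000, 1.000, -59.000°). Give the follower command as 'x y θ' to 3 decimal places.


axis x: 2·-27.000 + -2 = -56.000
axis y: 1/2·1.000 + 1 = 1.500
axis θ: 3/2·-59.000 + -2 = -90.500

-56.000 1.500 -90.500


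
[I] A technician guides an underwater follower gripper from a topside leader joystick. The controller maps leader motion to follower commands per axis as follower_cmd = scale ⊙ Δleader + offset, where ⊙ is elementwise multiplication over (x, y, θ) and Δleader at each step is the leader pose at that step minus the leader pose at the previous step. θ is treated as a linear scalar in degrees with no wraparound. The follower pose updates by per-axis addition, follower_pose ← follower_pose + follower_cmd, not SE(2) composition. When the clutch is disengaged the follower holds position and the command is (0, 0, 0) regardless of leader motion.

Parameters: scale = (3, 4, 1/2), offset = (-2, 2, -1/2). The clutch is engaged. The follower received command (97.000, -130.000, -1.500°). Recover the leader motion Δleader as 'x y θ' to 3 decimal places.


axis x: (97.000 − -2) / (3) = 33.000
axis y: (-130.000 − 2) / (4) = -33.000
axis θ: (-1.500 − -1/2) / (1/2) = -2.000

33.000 -33.000 -2.000


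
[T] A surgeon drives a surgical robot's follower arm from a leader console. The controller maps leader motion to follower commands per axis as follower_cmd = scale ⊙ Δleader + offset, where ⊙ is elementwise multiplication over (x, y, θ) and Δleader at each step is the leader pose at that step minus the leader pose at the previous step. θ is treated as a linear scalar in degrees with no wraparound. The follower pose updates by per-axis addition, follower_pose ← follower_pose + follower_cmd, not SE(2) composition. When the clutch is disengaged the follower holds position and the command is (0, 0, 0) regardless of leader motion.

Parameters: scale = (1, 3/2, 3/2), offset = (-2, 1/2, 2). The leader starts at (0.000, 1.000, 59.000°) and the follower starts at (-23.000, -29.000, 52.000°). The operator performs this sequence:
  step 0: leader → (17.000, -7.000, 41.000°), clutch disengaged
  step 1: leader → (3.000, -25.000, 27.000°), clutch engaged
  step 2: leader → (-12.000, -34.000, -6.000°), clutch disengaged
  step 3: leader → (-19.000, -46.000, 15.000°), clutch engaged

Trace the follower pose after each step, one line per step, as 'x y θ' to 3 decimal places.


-23.000 -29.000 52.000
-39.000 -55.500 33.000
-39.000 -55.500 33.000
-48.000 -73.000 66.500

step 0: Δleader=(17.000, -8.000, -18.000°), disengaged; cmd=(0,0,0) → follower holds at (-23.000, -29.000, 52.000°)
step 1: Δleader=(-14.000, -18.000, -14.000°), engaged; cmd=(-16.000, -26.500, -19.000°) → follower=(-39.000, -55.500, 33.000°)
step 2: Δleader=(-15.000, -9.000, -33.000°), disengaged; cmd=(0,0,0) → follower holds at (-39.000, -55.500, 33.000°)
step 3: Δleader=(-7.000, -12.000, 21.000°), engaged; cmd=(-9.000, -17.500, 33.500°) → follower=(-48.000, -73.000, 66.500°)


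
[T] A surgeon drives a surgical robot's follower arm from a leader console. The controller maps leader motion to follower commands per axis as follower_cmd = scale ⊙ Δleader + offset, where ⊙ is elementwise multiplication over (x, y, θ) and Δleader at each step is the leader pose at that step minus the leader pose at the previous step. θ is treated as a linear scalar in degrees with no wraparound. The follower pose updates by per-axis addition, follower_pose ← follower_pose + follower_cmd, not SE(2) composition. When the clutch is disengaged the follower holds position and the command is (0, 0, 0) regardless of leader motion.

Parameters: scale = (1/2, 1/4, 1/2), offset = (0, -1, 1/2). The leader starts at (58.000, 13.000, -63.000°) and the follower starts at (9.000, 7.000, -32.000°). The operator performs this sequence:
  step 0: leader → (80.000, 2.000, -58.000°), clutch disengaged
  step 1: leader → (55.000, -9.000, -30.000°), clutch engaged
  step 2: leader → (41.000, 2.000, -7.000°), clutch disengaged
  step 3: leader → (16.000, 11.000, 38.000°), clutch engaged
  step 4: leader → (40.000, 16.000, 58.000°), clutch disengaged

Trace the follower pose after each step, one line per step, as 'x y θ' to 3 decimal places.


step 0: Δleader=(22.000, -11.000, 5.000°), disengaged; cmd=(0,0,0) → follower holds at (9.000, 7.000, -32.000°)
step 1: Δleader=(-25.000, -11.000, 28.000°), engaged; cmd=(-12.500, -3.750, 14.500°) → follower=(-3.500, 3.250, -17.500°)
step 2: Δleader=(-14.000, 11.000, 23.000°), disengaged; cmd=(0,0,0) → follower holds at (-3.500, 3.250, -17.500°)
step 3: Δleader=(-25.000, 9.000, 45.000°), engaged; cmd=(-12.500, 1.250, 23.000°) → follower=(-16.000, 4.500, 5.500°)
step 4: Δleader=(24.000, 5.000, 20.000°), disengaged; cmd=(0,0,0) → follower holds at (-16.000, 4.500, 5.500°)

9.000 7.000 -32.000
-3.500 3.250 -17.500
-3.500 3.250 -17.500
-16.000 4.500 5.500
-16.000 4.500 5.500


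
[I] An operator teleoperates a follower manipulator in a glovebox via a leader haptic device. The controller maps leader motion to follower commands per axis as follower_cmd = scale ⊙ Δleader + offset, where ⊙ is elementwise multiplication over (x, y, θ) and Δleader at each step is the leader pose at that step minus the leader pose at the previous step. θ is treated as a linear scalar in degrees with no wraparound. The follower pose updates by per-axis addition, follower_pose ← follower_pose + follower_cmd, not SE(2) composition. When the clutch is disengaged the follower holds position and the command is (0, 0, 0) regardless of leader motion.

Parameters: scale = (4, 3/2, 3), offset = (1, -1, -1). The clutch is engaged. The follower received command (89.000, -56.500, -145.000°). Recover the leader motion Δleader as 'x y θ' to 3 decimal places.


axis x: (89.000 − 1) / (4) = 22.000
axis y: (-56.500 − -1) / (3/2) = -37.000
axis θ: (-145.000 − -1) / (3) = -48.000

22.000 -37.000 -48.000


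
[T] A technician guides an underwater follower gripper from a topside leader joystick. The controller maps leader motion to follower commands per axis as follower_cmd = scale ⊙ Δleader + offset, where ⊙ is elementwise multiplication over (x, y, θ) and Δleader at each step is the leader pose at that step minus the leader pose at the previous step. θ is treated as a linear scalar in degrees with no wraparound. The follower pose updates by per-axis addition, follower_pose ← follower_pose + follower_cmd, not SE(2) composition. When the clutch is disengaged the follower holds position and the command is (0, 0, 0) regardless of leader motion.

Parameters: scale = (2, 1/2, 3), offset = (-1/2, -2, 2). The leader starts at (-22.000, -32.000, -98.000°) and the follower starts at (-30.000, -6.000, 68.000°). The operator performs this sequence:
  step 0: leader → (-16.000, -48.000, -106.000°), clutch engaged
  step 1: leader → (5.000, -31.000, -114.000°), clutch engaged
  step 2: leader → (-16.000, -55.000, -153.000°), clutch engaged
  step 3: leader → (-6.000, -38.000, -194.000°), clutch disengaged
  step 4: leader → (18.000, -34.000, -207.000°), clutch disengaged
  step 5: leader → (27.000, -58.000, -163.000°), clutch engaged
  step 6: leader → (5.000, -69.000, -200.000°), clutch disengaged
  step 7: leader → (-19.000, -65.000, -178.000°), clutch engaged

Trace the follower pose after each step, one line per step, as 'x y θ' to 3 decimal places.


-18.500 -16.000 46.000
23.000 -9.500 24.000
-19.500 -23.500 -91.000
-19.500 -23.500 -91.000
-19.500 -23.500 -91.000
-2.000 -37.500 43.000
-2.000 -37.500 43.000
-50.500 -37.500 111.000

step 0: Δleader=(6.000, -16.000, -8.000°), engaged; cmd=(11.500, -10.000, -22.000°) → follower=(-18.500, -16.000, 46.000°)
step 1: Δleader=(21.000, 17.000, -8.000°), engaged; cmd=(41.500, 6.500, -22.000°) → follower=(23.000, -9.500, 24.000°)
step 2: Δleader=(-21.000, -24.000, -39.000°), engaged; cmd=(-42.500, -14.000, -115.000°) → follower=(-19.500, -23.500, -91.000°)
step 3: Δleader=(10.000, 17.000, -41.000°), disengaged; cmd=(0,0,0) → follower holds at (-19.500, -23.500, -91.000°)
step 4: Δleader=(24.000, 4.000, -13.000°), disengaged; cmd=(0,0,0) → follower holds at (-19.500, -23.500, -91.000°)
step 5: Δleader=(9.000, -24.000, 44.000°), engaged; cmd=(17.500, -14.000, 134.000°) → follower=(-2.000, -37.500, 43.000°)
step 6: Δleader=(-22.000, -11.000, -37.000°), disengaged; cmd=(0,0,0) → follower holds at (-2.000, -37.500, 43.000°)
step 7: Δleader=(-24.000, 4.000, 22.000°), engaged; cmd=(-48.500, 0.000, 68.000°) → follower=(-50.500, -37.500, 111.000°)


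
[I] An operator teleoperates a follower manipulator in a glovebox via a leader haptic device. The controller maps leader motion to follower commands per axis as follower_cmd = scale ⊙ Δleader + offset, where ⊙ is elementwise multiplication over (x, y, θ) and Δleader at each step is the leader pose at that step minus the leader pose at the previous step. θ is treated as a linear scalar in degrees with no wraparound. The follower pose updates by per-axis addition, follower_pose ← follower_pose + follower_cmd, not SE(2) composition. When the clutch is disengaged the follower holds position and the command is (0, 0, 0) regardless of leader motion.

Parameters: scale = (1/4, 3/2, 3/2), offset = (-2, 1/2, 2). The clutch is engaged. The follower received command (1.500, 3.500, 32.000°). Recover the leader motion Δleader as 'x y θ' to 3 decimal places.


axis x: (1.500 − -2) / (1/4) = 14.000
axis y: (3.500 − 1/2) / (3/2) = 2.000
axis θ: (32.000 − 2) / (3/2) = 20.000

14.000 2.000 20.000


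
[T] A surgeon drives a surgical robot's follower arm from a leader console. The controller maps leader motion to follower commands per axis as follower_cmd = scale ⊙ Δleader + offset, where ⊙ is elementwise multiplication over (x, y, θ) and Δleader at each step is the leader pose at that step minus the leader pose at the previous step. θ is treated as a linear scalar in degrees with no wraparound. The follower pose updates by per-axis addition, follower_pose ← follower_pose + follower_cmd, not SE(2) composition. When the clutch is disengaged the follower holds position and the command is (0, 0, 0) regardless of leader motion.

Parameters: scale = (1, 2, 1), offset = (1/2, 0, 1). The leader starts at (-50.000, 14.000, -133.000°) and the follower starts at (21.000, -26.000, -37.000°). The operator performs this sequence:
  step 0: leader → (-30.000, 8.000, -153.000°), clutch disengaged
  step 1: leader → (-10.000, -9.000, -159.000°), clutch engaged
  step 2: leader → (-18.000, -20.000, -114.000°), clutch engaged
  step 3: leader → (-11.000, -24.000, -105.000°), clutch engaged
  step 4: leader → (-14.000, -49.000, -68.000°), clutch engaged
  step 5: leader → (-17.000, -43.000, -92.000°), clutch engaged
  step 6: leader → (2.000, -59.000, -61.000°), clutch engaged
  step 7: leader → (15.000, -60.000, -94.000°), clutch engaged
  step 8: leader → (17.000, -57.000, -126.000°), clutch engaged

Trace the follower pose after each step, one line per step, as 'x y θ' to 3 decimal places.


step 0: Δleader=(20.000, -6.000, -20.000°), disengaged; cmd=(0,0,0) → follower holds at (21.000, -26.000, -37.000°)
step 1: Δleader=(20.000, -17.000, -6.000°), engaged; cmd=(20.500, -34.000, -5.000°) → follower=(41.500, -60.000, -42.000°)
step 2: Δleader=(-8.000, -11.000, 45.000°), engaged; cmd=(-7.500, -22.000, 46.000°) → follower=(34.000, -82.000, 4.000°)
step 3: Δleader=(7.000, -4.000, 9.000°), engaged; cmd=(7.500, -8.000, 10.000°) → follower=(41.500, -90.000, 14.000°)
step 4: Δleader=(-3.000, -25.000, 37.000°), engaged; cmd=(-2.500, -50.000, 38.000°) → follower=(39.000, -140.000, 52.000°)
step 5: Δleader=(-3.000, 6.000, -24.000°), engaged; cmd=(-2.500, 12.000, -23.000°) → follower=(36.500, -128.000, 29.000°)
step 6: Δleader=(19.000, -16.000, 31.000°), engaged; cmd=(19.500, -32.000, 32.000°) → follower=(56.000, -160.000, 61.000°)
step 7: Δleader=(13.000, -1.000, -33.000°), engaged; cmd=(13.500, -2.000, -32.000°) → follower=(69.500, -162.000, 29.000°)
step 8: Δleader=(2.000, 3.000, -32.000°), engaged; cmd=(2.500, 6.000, -31.000°) → follower=(72.000, -156.000, -2.000°)

21.000 -26.000 -37.000
41.500 -60.000 -42.000
34.000 -82.000 4.000
41.500 -90.000 14.000
39.000 -140.000 52.000
36.500 -128.000 29.000
56.000 -160.000 61.000
69.500 -162.000 29.000
72.000 -156.000 -2.000


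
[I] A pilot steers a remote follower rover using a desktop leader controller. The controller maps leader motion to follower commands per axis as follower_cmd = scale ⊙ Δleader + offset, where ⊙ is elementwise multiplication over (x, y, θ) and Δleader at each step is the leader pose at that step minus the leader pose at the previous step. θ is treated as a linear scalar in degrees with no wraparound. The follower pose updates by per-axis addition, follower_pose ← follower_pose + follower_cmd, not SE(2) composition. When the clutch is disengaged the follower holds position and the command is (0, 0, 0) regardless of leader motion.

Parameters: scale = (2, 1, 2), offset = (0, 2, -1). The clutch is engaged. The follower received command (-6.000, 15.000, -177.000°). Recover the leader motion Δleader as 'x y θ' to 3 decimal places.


axis x: (-6.000 − 0) / (2) = -3.000
axis y: (15.000 − 2) / (1) = 13.000
axis θ: (-177.000 − -1) / (2) = -88.000

-3.000 13.000 -88.000


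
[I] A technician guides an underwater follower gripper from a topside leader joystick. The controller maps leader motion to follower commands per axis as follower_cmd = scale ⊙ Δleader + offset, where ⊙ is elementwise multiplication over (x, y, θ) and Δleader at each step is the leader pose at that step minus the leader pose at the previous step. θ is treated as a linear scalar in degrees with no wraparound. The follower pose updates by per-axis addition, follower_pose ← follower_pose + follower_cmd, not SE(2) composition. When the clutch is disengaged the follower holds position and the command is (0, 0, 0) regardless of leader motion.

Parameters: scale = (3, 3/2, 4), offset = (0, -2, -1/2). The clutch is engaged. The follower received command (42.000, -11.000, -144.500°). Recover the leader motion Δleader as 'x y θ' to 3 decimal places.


axis x: (42.000 − 0) / (3) = 14.000
axis y: (-11.000 − -2) / (3/2) = -6.000
axis θ: (-144.500 − -1/2) / (4) = -36.000

14.000 -6.000 -36.000


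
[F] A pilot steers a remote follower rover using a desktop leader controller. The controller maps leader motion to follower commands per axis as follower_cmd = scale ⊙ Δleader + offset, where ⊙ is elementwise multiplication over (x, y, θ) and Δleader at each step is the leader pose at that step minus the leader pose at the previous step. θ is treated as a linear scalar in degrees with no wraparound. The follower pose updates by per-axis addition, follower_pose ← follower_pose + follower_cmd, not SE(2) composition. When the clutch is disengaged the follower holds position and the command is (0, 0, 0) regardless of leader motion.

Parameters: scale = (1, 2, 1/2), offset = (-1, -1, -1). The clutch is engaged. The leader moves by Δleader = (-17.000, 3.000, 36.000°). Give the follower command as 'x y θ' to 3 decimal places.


-18.000 5.000 17.000

axis x: 1·-17.000 + -1 = -18.000
axis y: 2·3.000 + -1 = 5.000
axis θ: 1/2·36.000 + -1 = 17.000


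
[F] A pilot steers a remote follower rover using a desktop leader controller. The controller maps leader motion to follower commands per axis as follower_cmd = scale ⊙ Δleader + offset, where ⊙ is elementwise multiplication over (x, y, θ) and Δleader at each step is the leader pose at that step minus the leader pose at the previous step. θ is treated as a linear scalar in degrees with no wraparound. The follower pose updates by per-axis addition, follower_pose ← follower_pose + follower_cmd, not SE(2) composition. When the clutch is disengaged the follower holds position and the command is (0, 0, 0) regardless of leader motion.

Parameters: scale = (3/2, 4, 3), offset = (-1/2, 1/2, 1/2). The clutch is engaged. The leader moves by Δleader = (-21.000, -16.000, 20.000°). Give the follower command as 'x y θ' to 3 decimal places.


-32.000 -63.500 60.500

axis x: 3/2·-21.000 + -1/2 = -32.000
axis y: 4·-16.000 + 1/2 = -63.500
axis θ: 3·20.000 + 1/2 = 60.500


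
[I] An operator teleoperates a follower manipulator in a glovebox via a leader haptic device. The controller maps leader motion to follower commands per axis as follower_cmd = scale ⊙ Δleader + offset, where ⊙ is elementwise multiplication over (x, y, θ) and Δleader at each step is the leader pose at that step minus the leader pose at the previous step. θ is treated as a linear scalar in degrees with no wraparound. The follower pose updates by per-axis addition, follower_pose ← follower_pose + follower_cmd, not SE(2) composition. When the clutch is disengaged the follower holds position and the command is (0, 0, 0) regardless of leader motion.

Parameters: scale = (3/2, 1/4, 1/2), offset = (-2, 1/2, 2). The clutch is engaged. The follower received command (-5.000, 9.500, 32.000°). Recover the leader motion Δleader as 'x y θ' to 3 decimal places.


axis x: (-5.000 − -2) / (3/2) = -2.000
axis y: (9.500 − 1/2) / (1/4) = 36.000
axis θ: (32.000 − 2) / (1/2) = 60.000

-2.000 36.000 60.000
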